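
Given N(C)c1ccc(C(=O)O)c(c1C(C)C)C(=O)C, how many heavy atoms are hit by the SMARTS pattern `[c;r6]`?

6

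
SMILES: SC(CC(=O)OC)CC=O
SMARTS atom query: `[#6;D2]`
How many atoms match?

3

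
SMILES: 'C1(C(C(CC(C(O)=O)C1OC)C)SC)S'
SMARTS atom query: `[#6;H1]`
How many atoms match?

5

Check the 15 heavy atoms by environment: 5× C (H1) → match; 1× C (H2) → no; 2× O (H0) → no; 3× C (H3) → no; 1× S (H1) → no; 1× S (H0) → no; 1× C (H0) → no; 1× O (H1) → no.
That gives 5 matching atoms.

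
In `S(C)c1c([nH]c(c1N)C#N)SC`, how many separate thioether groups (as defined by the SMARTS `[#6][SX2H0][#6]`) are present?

[#6][SX2H0][#6] is the SMARTS for a thioether: an aliphatic sulfur bridging two carbons with no H on the sulfur.
The molecule carries 2 separate instances of a methylthio ether (-SCH3) meeting every constraint; each maps to a distinct set of atoms, giving 2 matches.

2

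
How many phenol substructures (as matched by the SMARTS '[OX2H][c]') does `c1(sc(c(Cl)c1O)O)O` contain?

3

[OX2H][c] is the SMARTS for a phenol: a hydroxyl oxygen attached to an aromatic carbon.
The molecule carries 3 separate instances of a hydroxyl group (-OH) meeting every constraint; each maps to a distinct set of atoms, giving 3 matches.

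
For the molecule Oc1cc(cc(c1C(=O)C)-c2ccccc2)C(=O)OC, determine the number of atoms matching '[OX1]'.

Check the 20 heavy atoms by environment: 12× c (aromatic, X3) → no; 2× C (X3) → no; 2× O (X1) → match; 2× C (X4) → no; 2× O (X2) → no.
That gives 2 matching atoms.

2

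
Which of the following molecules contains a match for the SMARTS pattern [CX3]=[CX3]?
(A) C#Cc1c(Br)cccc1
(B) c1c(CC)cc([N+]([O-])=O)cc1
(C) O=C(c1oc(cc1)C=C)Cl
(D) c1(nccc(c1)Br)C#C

[CX3]=[CX3] describes a non-aromatic C=C double bond between two sp2 carbons (an alkene).
(A) has an ethynyl group (-C#CH) but the C-C bond is a triple bond, not a double bond.
(B) has an ethyl group (-CH2CH3) but its C-C bond is a single bond between CX4 carbons, not CX3=CX3.
(C) contains a vinyl group (-CH=CH2), which satisfies every atom and bond constraint.
(D) has an ethynyl group (-C#CH) but the C-C bond is a triple bond, not a double bond.
So the answer is (C).

C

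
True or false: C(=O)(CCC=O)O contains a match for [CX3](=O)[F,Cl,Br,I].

False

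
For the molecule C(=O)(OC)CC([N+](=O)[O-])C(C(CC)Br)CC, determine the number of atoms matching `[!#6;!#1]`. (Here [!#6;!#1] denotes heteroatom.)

6

Check the 16 heavy atoms by environment: 10× C → no; 3× O → match; 1× Br → match; 1× N (charge +1) → match; 1× O (charge -1) → match.
Summing the matching environments: 3 + 1 + 1 + 1 = 6 matching atoms.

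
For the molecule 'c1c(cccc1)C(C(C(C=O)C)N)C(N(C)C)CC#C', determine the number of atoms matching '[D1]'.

The query [D1] means: atom with exactly one heavy-atom neighbour (degree 1).
Check the 20 heavy atoms by environment: 4× C (D1) → match; 4× C (D3) → no; 3× C (D2) → no; 1× c (aromatic, D3) → no; 5× c (aromatic, D2) → no; 1× N (D1) → match; 1× N (D3) → no; 1× O (D1) → match.
Summing the matching environments: 4 + 1 + 1 = 6 matching atoms.

6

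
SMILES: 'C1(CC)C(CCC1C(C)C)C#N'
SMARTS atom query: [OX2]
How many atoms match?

0

The query [OX2] means: aliphatic oxygen with two total connections — ether, hydroxyl, or ester single-bond O.
Check the 12 heavy atoms by environment: 10× C (X4) → no; 1× C (X2) → no; 1× N (X1) → no.
No environment satisfies the query, so 0 matching atoms.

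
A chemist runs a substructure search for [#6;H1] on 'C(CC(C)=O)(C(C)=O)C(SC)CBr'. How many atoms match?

2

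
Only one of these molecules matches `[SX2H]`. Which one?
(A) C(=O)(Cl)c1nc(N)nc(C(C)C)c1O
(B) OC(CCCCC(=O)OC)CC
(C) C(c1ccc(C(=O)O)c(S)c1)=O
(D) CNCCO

[SX2H] describes an aliphatic sulfur with two connections, one being H (a thiol).
(A) has a hydroxyl group (-OH) but it is an -OH, not an -SH.
(B) has a hydroxyl group (-OH) but it is an -OH, not an -SH.
(C) contains a thiol (-SH), which satisfies every atom and bond constraint.
(D) has a hydroxyl group (-OH) but it is an -OH, not an -SH.
So the answer is (C).

C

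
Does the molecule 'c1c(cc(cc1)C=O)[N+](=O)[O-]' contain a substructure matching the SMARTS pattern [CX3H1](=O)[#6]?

The pattern [CX3H1](=O)[#6] describes an sp2 carbon with one H, double-bonded to O and single-bonded to carbon — an aldehyde.
The molecule carries an aldehyde (-CHO), whose atoms satisfy every constraint of the query, so the pattern matches.

Yes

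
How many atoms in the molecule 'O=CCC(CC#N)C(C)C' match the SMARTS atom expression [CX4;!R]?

6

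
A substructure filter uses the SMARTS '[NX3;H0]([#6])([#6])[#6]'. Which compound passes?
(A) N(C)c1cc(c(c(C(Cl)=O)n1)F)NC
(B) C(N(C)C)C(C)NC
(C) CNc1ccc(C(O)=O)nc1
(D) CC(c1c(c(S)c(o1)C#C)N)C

B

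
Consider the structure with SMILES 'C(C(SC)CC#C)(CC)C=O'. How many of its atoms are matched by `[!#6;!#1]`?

2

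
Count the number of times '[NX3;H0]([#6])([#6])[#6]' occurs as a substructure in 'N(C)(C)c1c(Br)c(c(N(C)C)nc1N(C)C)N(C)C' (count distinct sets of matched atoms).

4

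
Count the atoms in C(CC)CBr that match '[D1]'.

2

The query [D1] means: atom with exactly one heavy-atom neighbour (degree 1).
Check the 5 heavy atoms by environment: 3× C (D2) → no; 1× C (D1) → match; 1× Br (D1) → match.
Summing the matching environments: 1 + 1 = 2 matching atoms.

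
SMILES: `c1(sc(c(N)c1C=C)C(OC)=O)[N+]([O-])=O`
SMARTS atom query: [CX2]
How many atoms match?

0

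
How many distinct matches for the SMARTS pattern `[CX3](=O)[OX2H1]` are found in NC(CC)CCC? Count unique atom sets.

[CX3](=O)[OX2H1] is the SMARTS for a carboxylic acid: an sp2 carbon double-bonded to O and single-bonded to an -OH oxygen.
No fragment in the molecule satisfies every constraint, giving 0 matches.

0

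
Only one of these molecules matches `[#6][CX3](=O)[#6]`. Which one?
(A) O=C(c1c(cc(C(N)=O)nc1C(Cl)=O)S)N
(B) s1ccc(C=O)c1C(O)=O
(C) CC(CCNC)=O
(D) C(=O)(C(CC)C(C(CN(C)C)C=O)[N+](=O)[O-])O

[#6][CX3](=O)[#6] describes a carbonyl carbon (no H) flanked by two carbons (a ketone).
(A) has a primary amide (-C(=O)NH2) but one neighbour of the carbonyl carbon is N, not C.
(B) has a carboxylic acid group (-C(=O)OH) but one neighbour of the carbonyl carbon is O, not C.
(C) contains an acetyl/ketone group (-C(=O)CH3), which satisfies every atom and bond constraint.
(D) has an aldehyde (-CHO) but the carbonyl carbon has H1, so it is not flanked by two carbons.
So the answer is (C).

C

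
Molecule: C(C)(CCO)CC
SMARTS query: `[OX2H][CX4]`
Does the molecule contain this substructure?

The pattern [OX2H][CX4] describes a hydroxyl oxygen bound to an sp3 (X4) carbon — an aliphatic alcohol.
The molecule carries a hydroxyl group (-OH), whose atoms satisfy every constraint of the query, so the pattern matches.

Yes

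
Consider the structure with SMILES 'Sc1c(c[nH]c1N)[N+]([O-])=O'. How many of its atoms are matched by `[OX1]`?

2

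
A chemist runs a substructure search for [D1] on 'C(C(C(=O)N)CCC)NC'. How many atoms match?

4

Check the 10 heavy atoms by environment: 3× C (D2) → no; 2× C (D3) → no; 1× N (D2) → no; 2× C (D1) → match; 1× O (D1) → match; 1× N (D1) → match.
Summing the matching environments: 2 + 1 + 1 = 4 matching atoms.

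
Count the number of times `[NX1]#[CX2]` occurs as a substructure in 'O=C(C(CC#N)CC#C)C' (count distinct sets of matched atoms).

1

[NX1]#[CX2] is the SMARTS for a nitrile: a nitrogen triple-bonded to a two-connected carbon.
Exactly one fragment in the molecule meets all constraints, giving 1 match.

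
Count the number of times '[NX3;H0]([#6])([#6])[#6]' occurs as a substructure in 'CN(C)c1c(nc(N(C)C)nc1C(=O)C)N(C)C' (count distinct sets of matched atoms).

3

[NX3;H0]([#6])([#6])[#6] is the SMARTS for a tertiary amine: a trivalent nitrogen with no H, bonded to three carbons.
The molecule carries 3 separate instances of a dimethylamino group (-N(CH3)2) meeting every constraint; each maps to a distinct set of atoms, giving 3 matches.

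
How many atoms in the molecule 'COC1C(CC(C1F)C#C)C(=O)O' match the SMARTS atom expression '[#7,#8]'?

3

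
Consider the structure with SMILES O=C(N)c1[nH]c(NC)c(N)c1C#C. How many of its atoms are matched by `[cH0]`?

The query [cH0] means: aromatic carbon with no attached hydrogen (substituted or ring-fusion).
Check the 13 heavy atoms by environment: 1× n (aromatic, H1) → no; 4× c (aromatic, H0) → match; 2× N (H2) → no; 2× C (H0) → no; 1× C (H1) → no; 1× O (H0) → no; 1× N (H1) → no; 1× C (H3) → no.
That gives 4 matching atoms.

4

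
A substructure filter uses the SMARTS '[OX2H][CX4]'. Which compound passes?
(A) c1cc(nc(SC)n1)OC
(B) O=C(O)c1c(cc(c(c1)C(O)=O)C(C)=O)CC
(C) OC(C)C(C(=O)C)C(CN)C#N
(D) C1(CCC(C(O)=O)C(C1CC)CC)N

C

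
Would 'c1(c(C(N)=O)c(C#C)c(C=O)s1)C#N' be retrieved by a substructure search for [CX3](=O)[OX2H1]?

The pattern [CX3](=O)[OX2H1] describes an sp2 carbon double-bonded to O and single-bonded to an -OH oxygen — a carboxylic acid.
The closest candidate here is an aldehyde (-CHO), but there is no singly-bonded oxygen on the carbonyl carbon. No other fragment satisfies the full query, so there is no match.

No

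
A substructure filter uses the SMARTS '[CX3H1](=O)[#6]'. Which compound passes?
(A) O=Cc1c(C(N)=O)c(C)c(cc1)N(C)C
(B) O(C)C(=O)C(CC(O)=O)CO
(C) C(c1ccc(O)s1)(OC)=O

A

[CX3H1](=O)[#6] describes an sp2 carbon with one H, double-bonded to O and single-bonded to carbon (an aldehyde).
(A) contains an aldehyde (-CHO), which satisfies every atom and bond constraint.
(B) has a methyl-ester group (-C(=O)OCH3) but the carbonyl carbon has H0, not H1.
(C) has a methyl-ester group (-C(=O)OCH3) but the carbonyl carbon has H0, not H1.
So the answer is (A).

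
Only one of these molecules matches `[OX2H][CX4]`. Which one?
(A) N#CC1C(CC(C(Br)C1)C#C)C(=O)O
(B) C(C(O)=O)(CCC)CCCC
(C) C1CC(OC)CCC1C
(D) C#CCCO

[OX2H][CX4] describes a hydroxyl oxygen bound to an sp3 (X4) carbon (an aliphatic alcohol).
(A) has a carboxylic acid group (-C(=O)OH) but the -OH is on a CX3 carbonyl carbon, not a CX4 carbon.
(B) has a carboxylic acid group (-C(=O)OH) but the -OH is on a CX3 carbonyl carbon, not a CX4 carbon.
(C) has a methoxy ether (-OCH3) but the oxygen has H0 (ether), not H1.
(D) contains a hydroxyl group (-OH), which satisfies every atom and bond constraint.
So the answer is (D).

D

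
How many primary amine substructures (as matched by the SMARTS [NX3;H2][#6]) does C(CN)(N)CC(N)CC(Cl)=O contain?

[NX3;H2][#6] is the SMARTS for a primary amine: a trivalent nitrogen with two H attached to carbon.
The molecule carries 3 separate instances of a primary amino group (-NH2) meeting every constraint; each maps to a distinct set of atoms, giving 3 matches.

3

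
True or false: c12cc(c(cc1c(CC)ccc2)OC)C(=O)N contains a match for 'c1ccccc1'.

True

The pattern c1ccccc1 describes six aromatic carbons in a ring — a benzene ring.
The required atom environment is present in the molecule, so the pattern matches.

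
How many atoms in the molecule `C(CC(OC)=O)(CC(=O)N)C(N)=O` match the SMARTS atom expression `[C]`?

The query [C] means: uppercase C matches aliphatic (non-aromatic) carbon only.
Check the 13 heavy atoms by environment: 7× C → match; 4× O → no; 2× N → no.
That gives 7 matching atoms.

7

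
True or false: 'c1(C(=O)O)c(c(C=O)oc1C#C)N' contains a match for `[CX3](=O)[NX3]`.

False

The pattern [CX3](=O)[NX3] describes a carbonyl carbon bonded to a trivalent nitrogen — an amide.
The closest candidate here is a carboxylic acid group (-C(=O)OH), but the carbonyl is bonded to O, not to an NX3 nitrogen. No other fragment satisfies the full query, so there is no match.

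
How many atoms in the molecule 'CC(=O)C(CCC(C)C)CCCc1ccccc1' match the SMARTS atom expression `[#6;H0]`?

Check the 18 heavy atoms by environment: 5× C (H2) → no; 2× C (H1) → no; 1× C (H0) → match; 1× O (H0) → no; 3× C (H3) → no; 1× c (aromatic, H0) → match; 5× c (aromatic, H1) → no.
Summing the matching environments: 1 + 1 = 2 matching atoms.

2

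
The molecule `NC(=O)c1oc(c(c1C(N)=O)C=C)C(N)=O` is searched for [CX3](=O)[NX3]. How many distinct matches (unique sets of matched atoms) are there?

3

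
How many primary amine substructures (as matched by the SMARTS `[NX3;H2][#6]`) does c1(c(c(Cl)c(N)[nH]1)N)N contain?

3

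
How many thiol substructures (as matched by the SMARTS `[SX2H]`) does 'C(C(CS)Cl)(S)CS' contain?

3

[SX2H] is the SMARTS for a thiol: an aliphatic sulfur with two connections, one being H.
The molecule carries 3 separate instances of a thiol (-SH) meeting every constraint; each maps to a distinct set of atoms, giving 3 matches.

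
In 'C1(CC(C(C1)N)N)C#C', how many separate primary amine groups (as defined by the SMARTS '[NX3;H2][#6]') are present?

[NX3;H2][#6] is the SMARTS for a primary amine: a trivalent nitrogen with two H attached to carbon.
The molecule carries 2 separate instances of a primary amino group (-NH2) meeting every constraint; each maps to a distinct set of atoms, giving 2 matches.

2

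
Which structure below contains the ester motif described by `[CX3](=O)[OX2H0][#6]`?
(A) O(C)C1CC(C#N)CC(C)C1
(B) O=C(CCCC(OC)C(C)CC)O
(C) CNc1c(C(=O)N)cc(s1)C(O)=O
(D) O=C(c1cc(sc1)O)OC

[CX3](=O)[OX2H0][#6] describes a carbonyl carbon bonded to an oxygen that is itself bonded to carbon (no H on that O) (an ester).
(A) has a methoxy ether (-OCH3) but the ether oxygen is not adjacent to a C=O carbon.
(B) has a methoxy ether (-OCH3) but the ether oxygen is not adjacent to a C=O carbon.
(C) has a carboxylic acid group (-C(=O)OH) but the singly-bonded O carries H (OX2H1, not H0).
(D) contains a methyl-ester group (-C(=O)OCH3), which satisfies every atom and bond constraint.
So the answer is (D).

D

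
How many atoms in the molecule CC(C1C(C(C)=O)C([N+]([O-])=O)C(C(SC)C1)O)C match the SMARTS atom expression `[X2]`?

2

The query [X2] means: any atom with exactly two total connections (bonds + H).
Check the 18 heavy atoms by environment: 11× C (X4) → no; 1× C (X3) → no; 2× O (X1) → no; 1× N (charge +1, X3) → no; 1× O (charge -1, X1) → no; 1× O (X2) → match; 1× S (X2) → match.
Summing the matching environments: 1 + 1 = 2 matching atoms.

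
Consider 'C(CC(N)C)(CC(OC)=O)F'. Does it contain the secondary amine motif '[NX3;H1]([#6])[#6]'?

No

The pattern [NX3;H1]([#6])[#6] describes a trivalent nitrogen with one H, bonded to two carbons — a secondary amine.
The closest candidate here is a primary amino group (-NH2), but the nitrogen has H2 and only one carbon neighbour. No other fragment satisfies the full query, so there is no match.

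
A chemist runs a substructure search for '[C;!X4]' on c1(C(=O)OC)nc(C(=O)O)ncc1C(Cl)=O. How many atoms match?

3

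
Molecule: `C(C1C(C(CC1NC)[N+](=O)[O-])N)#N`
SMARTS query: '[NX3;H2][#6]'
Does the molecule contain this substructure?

The pattern [NX3;H2][#6] describes a trivalent nitrogen with two H attached to carbon — a primary amine.
The molecule carries a primary amino group (-NH2), whose atoms satisfy every constraint of the query, so the pattern matches.

Yes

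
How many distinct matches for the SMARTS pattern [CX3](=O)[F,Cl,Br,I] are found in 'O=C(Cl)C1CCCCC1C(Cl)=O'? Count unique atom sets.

[CX3](=O)[F,Cl,Br,I] is the SMARTS for an acyl halide: a carbonyl carbon bonded to a halogen.
The molecule carries 2 separate instances of an acyl chloride (-C(=O)Cl) meeting every constraint; each maps to a distinct set of atoms, giving 2 matches.

2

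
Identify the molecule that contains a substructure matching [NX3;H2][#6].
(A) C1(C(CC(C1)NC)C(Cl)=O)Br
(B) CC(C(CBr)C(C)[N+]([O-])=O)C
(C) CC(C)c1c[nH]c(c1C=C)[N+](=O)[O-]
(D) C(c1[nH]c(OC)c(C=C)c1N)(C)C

D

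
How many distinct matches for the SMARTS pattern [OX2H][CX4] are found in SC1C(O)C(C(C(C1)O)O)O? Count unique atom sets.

4

[OX2H][CX4] is the SMARTS for an aliphatic alcohol: a hydroxyl oxygen bound to an sp3 (X4) carbon.
The molecule carries 4 separate instances of a hydroxyl group (-OH) meeting every constraint; each maps to a distinct set of atoms, giving 4 matches.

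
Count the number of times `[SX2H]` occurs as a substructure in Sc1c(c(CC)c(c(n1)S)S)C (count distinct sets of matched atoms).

[SX2H] is the SMARTS for a thiol: an aliphatic sulfur with two connections, one being H.
The molecule carries 3 separate instances of a thiol (-SH) meeting every constraint; each maps to a distinct set of atoms, giving 3 matches.

3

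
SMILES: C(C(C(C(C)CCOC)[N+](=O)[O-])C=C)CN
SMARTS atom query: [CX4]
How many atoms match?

The query [CX4] means: C with X4: aliphatic carbon with exactly 4 total connections (bonds + H).
Check the 16 heavy atoms by environment: 9× C (X4) → match; 1× O (X2) → no; 2× C (X3) → no; 1× N (X3) → no; 1× N (charge +1, X3) → no; 1× O (charge -1, X1) → no; 1× O (X1) → no.
That gives 9 matching atoms.

9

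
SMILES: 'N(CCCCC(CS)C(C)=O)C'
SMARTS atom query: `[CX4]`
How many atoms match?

8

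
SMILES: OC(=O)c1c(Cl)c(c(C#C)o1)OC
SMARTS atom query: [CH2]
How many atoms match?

0

The query [CH2] means: aliphatic carbon with exactly two hydrogens.
Check the 13 heavy atoms by environment: 1× o (aromatic, H0) → no; 4× c (aromatic, H0) → no; 2× C (H0) → no; 1× C (H1) → no; 1× Cl (H0) → no; 2× O (H0) → no; 1× C (H3) → no; 1× O (H1) → no.
No environment satisfies the query, so 0 matching atoms.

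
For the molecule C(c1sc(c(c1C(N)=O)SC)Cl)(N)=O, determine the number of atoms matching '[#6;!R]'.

3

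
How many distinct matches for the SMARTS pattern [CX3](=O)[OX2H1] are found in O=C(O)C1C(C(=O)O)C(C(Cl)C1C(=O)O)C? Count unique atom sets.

3

[CX3](=O)[OX2H1] is the SMARTS for a carboxylic acid: an sp2 carbon double-bonded to O and single-bonded to an -OH oxygen.
The molecule carries 3 separate instances of a carboxylic acid group (-C(=O)OH) meeting every constraint; each maps to a distinct set of atoms, giving 3 matches.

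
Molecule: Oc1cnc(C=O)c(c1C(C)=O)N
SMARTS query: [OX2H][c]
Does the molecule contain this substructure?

The pattern [OX2H][c] describes a hydroxyl oxygen attached to an aromatic carbon — a phenol.
The molecule carries a hydroxyl group (-OH), whose atoms satisfy every constraint of the query, so the pattern matches.

Yes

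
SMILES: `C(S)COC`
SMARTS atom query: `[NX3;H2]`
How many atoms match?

0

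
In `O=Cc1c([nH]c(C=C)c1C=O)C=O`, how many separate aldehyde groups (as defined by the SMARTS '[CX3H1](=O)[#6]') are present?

3

[CX3H1](=O)[#6] is the SMARTS for an aldehyde: an sp2 carbon with one H, double-bonded to O and single-bonded to carbon.
The molecule carries 3 separate instances of an aldehyde (-CHO) meeting every constraint; each maps to a distinct set of atoms, giving 3 matches.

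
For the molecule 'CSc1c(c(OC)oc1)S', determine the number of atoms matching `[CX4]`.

2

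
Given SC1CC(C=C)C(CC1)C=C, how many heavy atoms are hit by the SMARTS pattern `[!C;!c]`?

1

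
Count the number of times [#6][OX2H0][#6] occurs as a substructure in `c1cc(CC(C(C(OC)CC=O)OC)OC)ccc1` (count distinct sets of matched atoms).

[#6][OX2H0][#6] is the SMARTS for an ether: an aliphatic oxygen bridging two carbons with no H on the oxygen.
The molecule carries 3 separate instances of a methoxy ether (-OCH3) meeting every constraint; each maps to a distinct set of atoms, giving 3 matches.

3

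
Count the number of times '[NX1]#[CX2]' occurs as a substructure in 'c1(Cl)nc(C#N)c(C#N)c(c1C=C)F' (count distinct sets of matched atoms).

[NX1]#[CX2] is the SMARTS for a nitrile: a nitrogen triple-bonded to a two-connected carbon.
The molecule carries 2 separate instances of a nitrile (-C#N) meeting every constraint; each maps to a distinct set of atoms, giving 2 matches.

2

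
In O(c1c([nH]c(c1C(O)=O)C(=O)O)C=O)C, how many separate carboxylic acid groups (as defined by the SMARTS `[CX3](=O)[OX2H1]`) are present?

2

[CX3](=O)[OX2H1] is the SMARTS for a carboxylic acid: an sp2 carbon double-bonded to O and single-bonded to an -OH oxygen.
The molecule carries 2 separate instances of a carboxylic acid group (-C(=O)OH) meeting every constraint; each maps to a distinct set of atoms, giving 2 matches.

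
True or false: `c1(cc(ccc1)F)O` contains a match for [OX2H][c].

True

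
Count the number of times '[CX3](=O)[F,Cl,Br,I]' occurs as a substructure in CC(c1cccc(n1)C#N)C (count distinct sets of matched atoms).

[CX3](=O)[F,Cl,Br,I] is the SMARTS for an acyl halide: a carbonyl carbon bonded to a halogen.
No fragment in the molecule satisfies every constraint, giving 0 matches.

0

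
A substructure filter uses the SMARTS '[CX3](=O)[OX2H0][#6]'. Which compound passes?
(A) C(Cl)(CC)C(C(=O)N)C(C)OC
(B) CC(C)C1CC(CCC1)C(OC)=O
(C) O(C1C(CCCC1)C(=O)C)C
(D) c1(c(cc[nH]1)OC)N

B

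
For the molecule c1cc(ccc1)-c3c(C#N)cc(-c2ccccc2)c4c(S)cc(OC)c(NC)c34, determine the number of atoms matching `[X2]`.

The query [X2] means: any atom with exactly two total connections (bonds + H).
Check the 29 heavy atoms by environment: 22× c (aromatic, X3) → no; 1× N (X3) → no; 2× C (X4) → no; 1× C (X2) → match; 1× N (X1) → no; 1× S (X2) → match; 1× O (X2) → match.
Summing the matching environments: 1 + 1 + 1 = 3 matching atoms.

3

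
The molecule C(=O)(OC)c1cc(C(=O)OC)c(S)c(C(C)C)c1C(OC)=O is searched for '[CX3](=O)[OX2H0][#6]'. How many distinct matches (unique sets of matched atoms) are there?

3

[CX3](=O)[OX2H0][#6] is the SMARTS for an ester: a carbonyl carbon bonded to an oxygen that is itself bonded to carbon (no H on that O).
The molecule carries 3 separate instances of a methyl-ester group (-C(=O)OCH3) meeting every constraint; each maps to a distinct set of atoms, giving 3 matches.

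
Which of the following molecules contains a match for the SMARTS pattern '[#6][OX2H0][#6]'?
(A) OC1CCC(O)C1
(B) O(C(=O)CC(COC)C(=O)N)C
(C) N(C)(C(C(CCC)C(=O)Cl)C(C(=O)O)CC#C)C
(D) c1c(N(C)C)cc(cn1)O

[#6][OX2H0][#6] describes an aliphatic oxygen bridging two carbons with no H on the oxygen (an ether).
(A) has a hydroxyl group (-OH) but the oxygen has H1, not H0 bridging two carbons.
(B) contains a methoxy ether (-OCH3), which satisfies every atom and bond constraint.
(C) has a carboxylic acid group (-C(=O)OH) but the -OH oxygen has H1; the =O is OX1, not OX2.
(D) has a hydroxyl group (-OH) but the oxygen has H1, not H0 bridging two carbons.
So the answer is (B).

B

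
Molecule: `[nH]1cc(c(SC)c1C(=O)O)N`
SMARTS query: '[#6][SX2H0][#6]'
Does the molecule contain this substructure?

The pattern [#6][SX2H0][#6] describes an aliphatic sulfur bridging two carbons with no H on the sulfur — a thioether.
The molecule carries a methylthio ether (-SCH3), whose atoms satisfy every constraint of the query, so the pattern matches.

Yes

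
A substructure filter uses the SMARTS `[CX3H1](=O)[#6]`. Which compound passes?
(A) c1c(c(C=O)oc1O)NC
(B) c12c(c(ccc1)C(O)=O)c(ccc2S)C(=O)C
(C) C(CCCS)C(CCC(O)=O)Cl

A

[CX3H1](=O)[#6] describes an sp2 carbon with one H, double-bonded to O and single-bonded to carbon (an aldehyde).
(A) contains an aldehyde (-CHO), which satisfies every atom and bond constraint.
(B) has a carboxylic acid group (-C(=O)OH) but the carbonyl carbon has H0 and is bonded to O, not H1.
(C) has a carboxylic acid group (-C(=O)OH) but the carbonyl carbon has H0 and is bonded to O, not H1.
So the answer is (A).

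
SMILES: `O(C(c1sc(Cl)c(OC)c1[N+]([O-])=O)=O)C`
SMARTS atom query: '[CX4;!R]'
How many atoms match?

The query [CX4;!R] means: aliphatic carbon with four total connections, not in a ring.
Check the 15 heavy atoms by environment: 1× s (aromatic, X2, in 5-ring) → no; 4× c (aromatic, X3, in 5-ring) → no; 2× O (X2, acyclic) → no; 2× C (X4, acyclic) → match; 1× Cl (X1, acyclic) → no; 1× N (charge +1, X3, acyclic) → no; 1× O (charge -1, X1, acyclic) → no; 2× O (X1, acyclic) → no; 1× C (X3, acyclic) → no.
That gives 2 matching atoms.

2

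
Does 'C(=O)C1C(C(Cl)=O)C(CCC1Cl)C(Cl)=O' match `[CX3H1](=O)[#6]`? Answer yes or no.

Yes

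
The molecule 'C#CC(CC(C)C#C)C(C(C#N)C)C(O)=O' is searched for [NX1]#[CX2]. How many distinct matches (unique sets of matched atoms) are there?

1

[NX1]#[CX2] is the SMARTS for a nitrile: a nitrogen triple-bonded to a two-connected carbon.
Exactly one fragment in the molecule meets all constraints, giving 1 match.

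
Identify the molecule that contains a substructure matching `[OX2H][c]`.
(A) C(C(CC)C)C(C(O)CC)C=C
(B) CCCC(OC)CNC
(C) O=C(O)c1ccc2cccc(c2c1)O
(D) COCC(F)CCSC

C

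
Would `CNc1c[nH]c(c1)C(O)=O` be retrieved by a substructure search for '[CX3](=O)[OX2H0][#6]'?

No

The pattern [CX3](=O)[OX2H0][#6] describes a carbonyl carbon bonded to an oxygen that is itself bonded to carbon (no H on that O) — an ester.
The closest candidate here is a carboxylic acid group (-C(=O)OH), but the singly-bonded O carries H (OX2H1, not H0). No other fragment satisfies the full query, so there is no match.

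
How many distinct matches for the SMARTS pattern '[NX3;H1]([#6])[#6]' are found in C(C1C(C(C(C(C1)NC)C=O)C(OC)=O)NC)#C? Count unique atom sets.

2

[NX3;H1]([#6])[#6] is the SMARTS for a secondary amine: a trivalent nitrogen with one H, bonded to two carbons.
The molecule carries 2 separate instances of an N-methylamino group (-NHCH3) meeting every constraint; each maps to a distinct set of atoms, giving 2 matches.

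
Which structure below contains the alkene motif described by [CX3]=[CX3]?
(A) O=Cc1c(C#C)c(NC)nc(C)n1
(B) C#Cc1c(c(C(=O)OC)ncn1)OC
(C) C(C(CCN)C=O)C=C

[CX3]=[CX3] describes a non-aromatic C=C double bond between two sp2 carbons (an alkene).
(A) has an ethynyl group (-C#CH) but the C-C bond is a triple bond, not a double bond.
(B) has an ethynyl group (-C#CH) but the C-C bond is a triple bond, not a double bond.
(C) contains a vinyl group (-CH=CH2), which satisfies every atom and bond constraint.
So the answer is (C).

C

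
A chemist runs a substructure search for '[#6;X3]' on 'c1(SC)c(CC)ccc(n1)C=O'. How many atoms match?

6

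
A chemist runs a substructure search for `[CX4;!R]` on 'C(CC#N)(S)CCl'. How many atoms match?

3

The query [CX4;!R] means: aliphatic carbon with four total connections, not in a ring.
Check the 7 heavy atoms by environment: 3× C (X4, acyclic) → match; 1× Cl (X1, acyclic) → no; 1× S (X2, acyclic) → no; 1× C (X2, acyclic) → no; 1× N (X1, acyclic) → no.
That gives 3 matching atoms.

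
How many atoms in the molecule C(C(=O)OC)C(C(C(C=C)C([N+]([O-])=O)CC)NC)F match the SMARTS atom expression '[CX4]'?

The query [CX4] means: C with X4: aliphatic carbon with exactly 4 total connections (bonds + H).
Check the 19 heavy atoms by environment: 9× C (X4) → match; 3× C (X3) → no; 1× N (X3) → no; 1× N (charge +1, X3) → no; 1× O (charge -1, X1) → no; 2× O (X1) → no; 1× F (X1) → no; 1× O (X2) → no.
That gives 9 matching atoms.

9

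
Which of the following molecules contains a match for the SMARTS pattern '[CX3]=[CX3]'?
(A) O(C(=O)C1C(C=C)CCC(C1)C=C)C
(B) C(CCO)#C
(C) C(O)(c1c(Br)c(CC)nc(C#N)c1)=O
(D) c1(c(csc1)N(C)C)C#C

A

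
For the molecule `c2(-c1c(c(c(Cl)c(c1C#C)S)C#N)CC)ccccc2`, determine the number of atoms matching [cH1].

5

The query [cH1] means: aromatic carbon bearing exactly one hydrogen.
Check the 20 heavy atoms by environment: 7× c (aromatic, H0) → no; 1× Cl (H0) → no; 2× C (H0) → no; 1× C (H1) → no; 5× c (aromatic, H1) → match; 1× N (H0) → no; 1× S (H1) → no; 1× C (H2) → no; 1× C (H3) → no.
That gives 5 matching atoms.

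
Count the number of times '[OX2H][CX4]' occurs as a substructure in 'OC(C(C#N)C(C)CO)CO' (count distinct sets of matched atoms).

[OX2H][CX4] is the SMARTS for an aliphatic alcohol: a hydroxyl oxygen bound to an sp3 (X4) carbon.
The molecule carries 3 separate instances of a hydroxyl group (-OH) meeting every constraint; each maps to a distinct set of atoms, giving 3 matches.

3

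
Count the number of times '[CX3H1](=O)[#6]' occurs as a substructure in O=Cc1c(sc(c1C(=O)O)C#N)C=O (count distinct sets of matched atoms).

[CX3H1](=O)[#6] is the SMARTS for an aldehyde: an sp2 carbon with one H, double-bonded to O and single-bonded to carbon.
The molecule carries 2 separate instances of an aldehyde (-CHO) meeting every constraint; each maps to a distinct set of atoms, giving 2 matches.

2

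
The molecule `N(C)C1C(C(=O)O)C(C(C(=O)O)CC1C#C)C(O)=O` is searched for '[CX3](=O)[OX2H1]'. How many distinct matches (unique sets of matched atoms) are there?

[CX3](=O)[OX2H1] is the SMARTS for a carboxylic acid: an sp2 carbon double-bonded to O and single-bonded to an -OH oxygen.
The molecule carries 3 separate instances of a carboxylic acid group (-C(=O)OH) meeting every constraint; each maps to a distinct set of atoms, giving 3 matches.

3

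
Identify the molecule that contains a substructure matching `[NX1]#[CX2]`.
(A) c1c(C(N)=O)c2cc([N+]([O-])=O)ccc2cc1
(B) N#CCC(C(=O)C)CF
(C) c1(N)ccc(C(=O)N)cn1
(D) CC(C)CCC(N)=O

[NX1]#[CX2] describes a nitrogen triple-bonded to a two-connected carbon (a nitrile).
(A) has a nitro group (-[N+](=O)[O-]) but there is no C#N triple bond.
(B) contains a nitrile (-C#N), which satisfies every atom and bond constraint.
(C) has a primary amide (-C(=O)NH2) but the nitrogen is NX3, not NX1.
(D) has a primary amide (-C(=O)NH2) but the nitrogen is NX3, not NX1.
So the answer is (B).

B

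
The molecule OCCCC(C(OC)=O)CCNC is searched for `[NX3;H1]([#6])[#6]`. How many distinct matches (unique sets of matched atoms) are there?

[NX3;H1]([#6])[#6] is the SMARTS for a secondary amine: a trivalent nitrogen with one H, bonded to two carbons.
Exactly one fragment in the molecule meets all constraints, giving 1 match.

1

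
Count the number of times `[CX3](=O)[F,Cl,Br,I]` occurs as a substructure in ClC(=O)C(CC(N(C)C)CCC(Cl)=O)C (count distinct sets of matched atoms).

2

[CX3](=O)[F,Cl,Br,I] is the SMARTS for an acyl halide: a carbonyl carbon bonded to a halogen.
The molecule carries 2 separate instances of an acyl chloride (-C(=O)Cl) meeting every constraint; each maps to a distinct set of atoms, giving 2 matches.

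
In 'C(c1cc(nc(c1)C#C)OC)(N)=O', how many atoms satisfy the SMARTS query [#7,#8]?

4

The query [#7,#8] means: nitrogen or oxygen (comma = OR).
Check the 13 heavy atoms by environment: 1× n (aromatic) → match; 5× c (aromatic) → no; 4× C → no; 2× O → match; 1× N → match.
Summing the matching environments: 1 + 2 + 1 = 4 matching atoms.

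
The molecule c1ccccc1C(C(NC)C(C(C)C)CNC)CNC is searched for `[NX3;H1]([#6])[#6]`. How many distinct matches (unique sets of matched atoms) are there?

3

[NX3;H1]([#6])[#6] is the SMARTS for a secondary amine: a trivalent nitrogen with one H, bonded to two carbons.
The molecule carries 3 separate instances of an N-methylamino group (-NHCH3) meeting every constraint; each maps to a distinct set of atoms, giving 3 matches.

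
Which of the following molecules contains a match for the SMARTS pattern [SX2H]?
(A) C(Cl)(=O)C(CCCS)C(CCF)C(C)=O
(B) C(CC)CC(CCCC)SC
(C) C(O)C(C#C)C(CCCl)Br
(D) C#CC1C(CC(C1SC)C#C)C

A

[SX2H] describes an aliphatic sulfur with two connections, one being H (a thiol).
(A) contains a thiol (-SH), which satisfies every atom and bond constraint.
(B) has a methylthio ether (-SCH3) but the sulfur has H0 (bonded to two carbons), not H1.
(C) has a hydroxyl group (-OH) but it is an -OH, not an -SH.
(D) has a methylthio ether (-SCH3) but the sulfur has H0 (bonded to two carbons), not H1.
So the answer is (A).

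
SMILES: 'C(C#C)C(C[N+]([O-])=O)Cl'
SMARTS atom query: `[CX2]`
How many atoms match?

2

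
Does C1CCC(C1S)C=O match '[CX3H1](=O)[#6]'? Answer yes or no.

The pattern [CX3H1](=O)[#6] describes an sp2 carbon with one H, double-bonded to O and single-bonded to carbon — an aldehyde.
The molecule carries an aldehyde (-CHO), whose atoms satisfy every constraint of the query, so the pattern matches.

Yes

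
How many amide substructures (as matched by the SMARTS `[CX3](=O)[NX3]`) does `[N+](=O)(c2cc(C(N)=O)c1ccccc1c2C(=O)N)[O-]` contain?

[CX3](=O)[NX3] is the SMARTS for an amide: a carbonyl carbon bonded to a trivalent nitrogen.
The molecule carries 2 separate instances of a primary amide (-C(=O)NH2) meeting every constraint; each maps to a distinct set of atoms, giving 2 matches.

2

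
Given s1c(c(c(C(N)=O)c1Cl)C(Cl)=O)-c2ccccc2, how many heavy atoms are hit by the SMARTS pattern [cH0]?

5

The query [cH0] means: aromatic carbon with no attached hydrogen (substituted or ring-fusion).
Check the 18 heavy atoms by environment: 1× s (aromatic, H0) → no; 5× c (aromatic, H0) → match; 2× Cl (H0) → no; 2× C (H0) → no; 2× O (H0) → no; 5× c (aromatic, H1) → no; 1× N (H2) → no.
That gives 5 matching atoms.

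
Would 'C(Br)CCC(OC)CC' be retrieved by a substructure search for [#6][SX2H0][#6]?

No

The pattern [#6][SX2H0][#6] describes an aliphatic sulfur bridging two carbons with no H on the sulfur — a thioether.
The closest candidate here is a methoxy ether (-OCH3), but the bridging atom is O, not S. No other fragment satisfies the full query, so there is no match.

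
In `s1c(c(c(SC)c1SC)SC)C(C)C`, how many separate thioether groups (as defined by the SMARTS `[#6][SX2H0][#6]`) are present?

3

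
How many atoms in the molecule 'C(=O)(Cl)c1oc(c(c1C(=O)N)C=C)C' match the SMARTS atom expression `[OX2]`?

0

The query [OX2] means: aliphatic oxygen with two total connections — ether, hydroxyl, or ester single-bond O.
Check the 14 heavy atoms by environment: 1× o (aromatic, X2) → no; 4× c (aromatic, X3) → no; 1× C (X4) → no; 4× C (X3) → no; 2× O (X1) → no; 1× Cl (X1) → no; 1× N (X3) → no.
No environment satisfies the query, so 0 matching atoms.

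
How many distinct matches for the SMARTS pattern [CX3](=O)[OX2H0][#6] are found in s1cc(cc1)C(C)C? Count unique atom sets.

[CX3](=O)[OX2H0][#6] is the SMARTS for an ester: a carbonyl carbon bonded to an oxygen that is itself bonded to carbon (no H on that O).
No fragment in the molecule satisfies every constraint, giving 0 matches.

0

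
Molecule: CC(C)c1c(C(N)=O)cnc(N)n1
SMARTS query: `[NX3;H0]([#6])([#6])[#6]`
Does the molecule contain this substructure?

No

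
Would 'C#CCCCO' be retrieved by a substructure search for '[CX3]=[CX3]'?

The pattern [CX3]=[CX3] describes a non-aromatic C=C double bond between two sp2 carbons — an alkene.
The closest candidate here is an ethynyl group (-C#CH), but the C-C bond is a triple bond, not a double bond. No other fragment satisfies the full query, so there is no match.

No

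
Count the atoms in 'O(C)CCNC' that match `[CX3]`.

0

The query [CX3] means: C with X3: aliphatic carbon with exactly 3 total connections.
Check the 6 heavy atoms by environment: 4× C (X4) → no; 1× N (X3) → no; 1× O (X2) → no.
No environment satisfies the query, so 0 matching atoms.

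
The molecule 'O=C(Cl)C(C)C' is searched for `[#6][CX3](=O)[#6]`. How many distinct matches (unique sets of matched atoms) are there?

0

[#6][CX3](=O)[#6] is the SMARTS for a ketone: a carbonyl carbon (no H) flanked by two carbons.
No fragment in the molecule satisfies every constraint, giving 0 matches.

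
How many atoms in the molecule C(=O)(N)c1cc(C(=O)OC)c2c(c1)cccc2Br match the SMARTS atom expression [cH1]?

5

Check the 18 heavy atoms by environment: 5× c (aromatic, H0) → no; 5× c (aromatic, H1) → match; 2× C (H0) → no; 3× O (H0) → no; 1× N (H2) → no; 1× Br (H0) → no; 1× C (H3) → no.
That gives 5 matching atoms.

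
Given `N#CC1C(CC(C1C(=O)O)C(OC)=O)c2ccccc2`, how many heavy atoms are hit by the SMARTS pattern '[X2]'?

Check the 20 heavy atoms by environment: 6× C (X4) → no; 2× C (X3) → no; 2× O (X1) → no; 2× O (X2) → match; 6× c (aromatic, X3) → no; 1× C (X2) → match; 1× N (X1) → no.
Summing the matching environments: 2 + 1 = 3 matching atoms.

3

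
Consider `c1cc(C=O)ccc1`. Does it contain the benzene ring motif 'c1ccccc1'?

The pattern c1ccccc1 describes six aromatic carbons in a ring — a benzene ring.
The required atom environment is present in the molecule, so the pattern matches.

Yes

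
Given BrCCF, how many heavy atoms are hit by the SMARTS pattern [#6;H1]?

0

The query [#6;H1] means: any carbon bearing exactly one hydrogen.
Check the 4 heavy atoms by environment: 2× C (H2) → no; 1× F (H0) → no; 1× Br (H0) → no.
No environment satisfies the query, so 0 matching atoms.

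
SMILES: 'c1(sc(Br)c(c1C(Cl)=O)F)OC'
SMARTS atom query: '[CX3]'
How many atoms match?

1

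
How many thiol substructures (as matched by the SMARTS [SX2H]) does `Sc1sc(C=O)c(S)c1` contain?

2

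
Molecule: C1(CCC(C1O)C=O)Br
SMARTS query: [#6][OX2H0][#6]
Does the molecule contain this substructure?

No

The pattern [#6][OX2H0][#6] describes an aliphatic oxygen bridging two carbons with no H on the oxygen — an ether.
The closest candidate here is a hydroxyl group (-OH), but the oxygen has H1, not H0 bridging two carbons. No other fragment satisfies the full query, so there is no match.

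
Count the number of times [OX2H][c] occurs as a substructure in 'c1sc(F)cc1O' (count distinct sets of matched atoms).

1

[OX2H][c] is the SMARTS for a phenol: a hydroxyl oxygen attached to an aromatic carbon.
Exactly one fragment in the molecule meets all constraints, giving 1 match.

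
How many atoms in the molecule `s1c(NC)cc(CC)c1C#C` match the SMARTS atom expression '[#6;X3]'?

4

The query [#6;X3] means: any carbon (aromatic or not) with three total connections.
Check the 11 heavy atoms by environment: 1× s (aromatic, X2) → no; 4× c (aromatic, X3) → match; 1× N (X3) → no; 3× C (X4) → no; 2× C (X2) → no.
That gives 4 matching atoms.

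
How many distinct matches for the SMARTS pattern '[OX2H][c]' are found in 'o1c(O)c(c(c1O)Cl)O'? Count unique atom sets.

3

[OX2H][c] is the SMARTS for a phenol: a hydroxyl oxygen attached to an aromatic carbon.
The molecule carries 3 separate instances of a hydroxyl group (-OH) meeting every constraint; each maps to a distinct set of atoms, giving 3 matches.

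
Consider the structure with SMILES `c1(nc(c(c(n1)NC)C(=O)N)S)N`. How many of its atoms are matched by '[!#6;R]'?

Check the 13 heavy atoms by environment: 2× n (aromatic, in 6-ring) → match; 4× c (aromatic, in 6-ring) → no; 2× C (acyclic) → no; 1× O (acyclic) → no; 3× N (acyclic) → no; 1× S (acyclic) → no.
That gives 2 matching atoms.

2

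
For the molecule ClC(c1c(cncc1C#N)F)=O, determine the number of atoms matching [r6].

Check the 12 heavy atoms by environment: 1× n (aromatic, in 6-ring) → match; 5× c (aromatic, in 6-ring) → match; 2× C (acyclic) → no; 1× N (acyclic) → no; 1× O (acyclic) → no; 1× Cl (acyclic) → no; 1× F (acyclic) → no.
Summing the matching environments: 1 + 5 = 6 matching atoms.

6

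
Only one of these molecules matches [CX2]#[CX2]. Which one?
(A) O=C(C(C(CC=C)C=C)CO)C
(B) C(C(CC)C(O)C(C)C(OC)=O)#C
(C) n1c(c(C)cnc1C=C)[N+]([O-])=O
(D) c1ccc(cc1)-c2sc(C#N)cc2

[CX2]#[CX2] describes a carbon-carbon triple bond (an alkyne).
(A) has a vinyl group (-CH=CH2) but the C=C is a double bond; both carbons are CX3, not CX2.
(B) contains an ethynyl group (-C#CH), which satisfies every atom and bond constraint.
(C) has a vinyl group (-CH=CH2) but the C=C is a double bond; both carbons are CX3, not CX2.
(D) has a nitrile (-C#N) but the triple bond is C#N, not C#C.
So the answer is (B).

B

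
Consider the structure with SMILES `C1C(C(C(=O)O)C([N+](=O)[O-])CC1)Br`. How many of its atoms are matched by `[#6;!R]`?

Check the 13 heavy atoms by environment: 6× C (in 6-ring) → no; 1× Br (acyclic) → no; 1× C (acyclic) → match; 3× O (acyclic) → no; 1× N (charge +1, acyclic) → no; 1× O (charge -1, acyclic) → no.
That gives 1 matching atom.

1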